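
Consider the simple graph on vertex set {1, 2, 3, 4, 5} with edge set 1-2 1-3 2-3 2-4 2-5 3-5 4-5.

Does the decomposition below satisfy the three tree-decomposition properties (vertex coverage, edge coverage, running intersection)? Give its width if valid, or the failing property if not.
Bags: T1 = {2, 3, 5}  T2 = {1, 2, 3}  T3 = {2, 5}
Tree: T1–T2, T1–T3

A tree decomposition must satisfy three properties: every vertex lies in some bag; for every edge, both endpoints lie together in some bag; and for every vertex, the bags containing it form a connected subtree. Here vertex 4 appears in no bag, so the decomposition is invalid.

No — vertex 4 appears in no bag.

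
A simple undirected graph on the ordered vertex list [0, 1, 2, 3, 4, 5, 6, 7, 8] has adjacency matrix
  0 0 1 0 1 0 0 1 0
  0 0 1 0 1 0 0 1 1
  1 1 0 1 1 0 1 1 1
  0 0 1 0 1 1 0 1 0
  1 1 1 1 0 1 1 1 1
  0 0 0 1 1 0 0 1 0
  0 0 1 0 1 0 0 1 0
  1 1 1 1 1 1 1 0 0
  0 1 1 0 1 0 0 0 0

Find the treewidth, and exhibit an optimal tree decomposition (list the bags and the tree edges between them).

The largest bag has 4 vertices, giving width 3; this decomposition certifies tw(G) ≤ 3. On the other hand G contains the 4-clique {1, 2, 4, 8}. A clique must lie in a single bag of any decomposition, so no decomposition can have width below 3. The upper and lower bounds meet at 3, so that is the treewidth.

Treewidth 3.
One such decomposition:
Bags: B1 = {0, 2, 4, 7}  B2 = {1, 2, 4, 7}  B3 = {2, 3, 4, 7}  B4 = {3, 4, 5, 7}  B5 = {2, 4, 6, 7}  B6 = {1, 2, 4, 8}
Tree: B1–B2, B1–B3, B3–B4, B3–B5, B2–B6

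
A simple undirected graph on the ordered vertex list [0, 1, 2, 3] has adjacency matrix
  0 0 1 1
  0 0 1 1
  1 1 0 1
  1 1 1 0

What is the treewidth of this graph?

A width-2 tree decomposition is:
Bags: B1 = {1, 2, 3}  B2 = {0, 2, 3}
Tree: B1–B2
Every bag has size at most 3, so the width is 3 − 1 = 2 and tw(G) ≤ 2. On the other hand G contains the 3-clique {0, 2, 3}. A clique must lie in a single bag of any decomposition, so no decomposition can have width below 2. Therefore the treewidth is 2.

2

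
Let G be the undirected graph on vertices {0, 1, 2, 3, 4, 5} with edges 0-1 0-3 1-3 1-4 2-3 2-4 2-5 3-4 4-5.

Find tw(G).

A width-2 tree decomposition is:
Bags: B1 = {0, 1, 3}  B2 = {1, 3, 4}  B3 = {2, 3, 4}  B4 = {2, 4, 5}
Tree: B1–B2, B2–B3, B3–B4
Each bag holds 3 vertices, so the decomposition has width 2, which upper-bounds the treewidth. Conversely, {0, 1, 3} is a clique of size 3, and the vertices of any clique must share a bag in every tree decomposition; so some bag has ≥ 3 vertices and tw(G) ≥ 2. Combining the bounds, tw(G) = 2.

2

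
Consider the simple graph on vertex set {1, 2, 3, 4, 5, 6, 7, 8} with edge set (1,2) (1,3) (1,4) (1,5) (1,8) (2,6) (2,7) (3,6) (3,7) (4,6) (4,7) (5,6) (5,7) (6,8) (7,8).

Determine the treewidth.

3

A width-3 tree decomposition is:
Bags: B1 = {1, 6, 7, 8}  B2 = {1, 4, 6, 7}  B3 = {1, 3, 6, 7}  B4 = {1, 5, 6, 7}  B5 = {1, 2, 6, 7}
Tree: B1–B2, B2–B3, B3–B4, B4–B5
Each bag holds 4 vertices, so the decomposition has width 3, which upper-bounds the treewidth. For the lower bound: the 4 vertex sets {7,8}, {4,6}, {1}, {3} are disjoint, each induces a connected subgraph, and every pair is joined by at least one edge of G. Contracting each set to a single vertex therefore yields K_{4} as a minor, and since treewidth is minor-monotone, tw(G) ≥ tw(K_{4}) = 3. Combining the bounds, tw(G) = 3.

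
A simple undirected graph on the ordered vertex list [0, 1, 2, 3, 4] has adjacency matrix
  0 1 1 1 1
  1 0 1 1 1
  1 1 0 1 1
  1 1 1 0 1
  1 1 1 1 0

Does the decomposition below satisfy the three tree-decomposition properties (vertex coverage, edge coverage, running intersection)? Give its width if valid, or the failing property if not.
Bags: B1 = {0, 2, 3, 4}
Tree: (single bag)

A tree decomposition must satisfy three properties: every vertex lies in some bag; for every edge, both endpoints lie together in some bag; and for every vertex, the bags containing it form a connected subtree. Here vertex 1 appears in no bag, so the decomposition is invalid.

No — vertex 1 appears in no bag.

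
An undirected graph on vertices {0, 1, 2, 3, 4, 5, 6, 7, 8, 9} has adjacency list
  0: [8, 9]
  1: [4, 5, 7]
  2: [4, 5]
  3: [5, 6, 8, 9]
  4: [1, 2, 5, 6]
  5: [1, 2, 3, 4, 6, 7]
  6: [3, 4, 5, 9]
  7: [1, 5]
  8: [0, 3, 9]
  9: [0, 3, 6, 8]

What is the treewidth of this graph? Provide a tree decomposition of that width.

Treewidth 2.
One such decomposition:
Bags: B1 = {4, 5, 6}  B2 = {2, 4, 5}  B3 = {3, 5, 6}  B4 = {3, 6, 9}  B5 = {1, 4, 5}  B6 = {1, 5, 7}  B7 = {3, 8, 9}  B8 = {0, 8, 9}
Tree: B1–B2, B1–B3, B3–B4, B2–B5, B5–B6, B4–B7, B7–B8

Each bag holds 3 vertices, so the decomposition has width 2, which upper-bounds the treewidth. For the lower bound, the 3 vertices {0, 8, 9} are pairwise adjacent, and any tree decomposition puts a clique entirely inside one bag — forcing width ≥ 2. Therefore the treewidth is 2.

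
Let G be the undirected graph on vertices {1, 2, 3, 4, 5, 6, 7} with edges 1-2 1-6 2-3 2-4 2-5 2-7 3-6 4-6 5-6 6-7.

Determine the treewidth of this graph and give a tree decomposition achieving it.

Each bag holds 3 vertices, so the decomposition has width 2, which upper-bounds the treewidth. Since 2–3–6–7–2 is a cycle in G, G is not acyclic. Forests are exactly the graphs of treewidth ≤ 1, so tw(G) ≥ 2. Therefore the treewidth is 2.

Treewidth 2.
Bags: B1 = {2, 3, 6}  B2 = {2, 6, 7}  B3 = {2, 5, 6}  B4 = {1, 2, 6}  B5 = {2, 4, 6}
Tree: B1–B2, B2–B3, B3–B4, B4–B5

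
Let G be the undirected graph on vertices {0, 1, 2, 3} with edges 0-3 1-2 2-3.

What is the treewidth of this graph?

A width-1 tree decomposition is:
Bags: B1 = {1, 2}  B2 = {2, 3}  B3 = {0, 3}
Tree: B1–B2, B2–B3
Each bag holds 2 vertices, so the decomposition has width 1, which upper-bounds the treewidth. Since G has at least one edge (e.g. 1–2), it is not an edgeless graph, so tw(G) ≥ 1. The upper and lower bounds meet at 1, so that is the treewidth.

1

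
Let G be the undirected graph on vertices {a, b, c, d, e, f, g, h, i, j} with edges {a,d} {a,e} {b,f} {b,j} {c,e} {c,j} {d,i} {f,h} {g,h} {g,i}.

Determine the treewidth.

A width-2 tree decomposition is:
Bags: B1 = {b, f, h}  B2 = {b, g, h}  B3 = {b, g, i}  B4 = {b, d, i}  B5 = {a, b, d}  B6 = {a, b, e}  B7 = {b, c, e}  B8 = {b, c, j}
Tree: B1–B2, B2–B3, B3–B4, B4–B5, B5–B6, B6–B7, B7–B8
Every bag has size at most 3, so the width is 3 − 1 = 2 and tw(G) ≤ 2. Since b–f–h–g–i–d–a–e–c–j–b is a cycle in G, G is not acyclic. Forests are exactly the graphs of treewidth ≤ 1, so tw(G) ≥ 2. Therefore the treewidth is 2.

2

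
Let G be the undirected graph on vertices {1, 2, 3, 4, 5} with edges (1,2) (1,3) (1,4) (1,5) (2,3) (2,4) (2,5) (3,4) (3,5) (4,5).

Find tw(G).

4

A width-4 tree decomposition is:
Bags: B1 = {1, 2, 3, 4, 5}
Tree: (single bag)
With just one bag of size 5, the width is 5 − 1 = 4, so tw(G) ≤ 4. Conversely, {1, 2, 3, 4, 5} is a clique of size 5, and the vertices of any clique must share a bag in every tree decomposition; so some bag has ≥ 5 vertices and tw(G) ≥ 4. Hence tw(G) = 4 exactly.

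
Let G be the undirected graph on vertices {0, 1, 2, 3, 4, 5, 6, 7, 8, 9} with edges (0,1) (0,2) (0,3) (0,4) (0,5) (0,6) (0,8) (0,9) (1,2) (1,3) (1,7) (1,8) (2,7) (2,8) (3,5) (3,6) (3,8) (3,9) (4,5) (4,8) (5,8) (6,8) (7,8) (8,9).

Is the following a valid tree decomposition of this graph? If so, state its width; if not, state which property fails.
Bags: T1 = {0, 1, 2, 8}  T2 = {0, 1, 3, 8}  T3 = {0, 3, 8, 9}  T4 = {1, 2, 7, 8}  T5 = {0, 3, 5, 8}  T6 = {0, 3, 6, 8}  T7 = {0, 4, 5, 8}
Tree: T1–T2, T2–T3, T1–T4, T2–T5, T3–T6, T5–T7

Every vertex of G appears in some bag (union = {0, 1, 2, 3, 4, 5, 6, 7, 8, 9}); every edge is covered by a bag; and for each vertex v the set of bags containing v is connected in the bag tree. The decomposition is therefore valid. The largest bag has 4 vertices, so the width is 3.

Yes; width 3.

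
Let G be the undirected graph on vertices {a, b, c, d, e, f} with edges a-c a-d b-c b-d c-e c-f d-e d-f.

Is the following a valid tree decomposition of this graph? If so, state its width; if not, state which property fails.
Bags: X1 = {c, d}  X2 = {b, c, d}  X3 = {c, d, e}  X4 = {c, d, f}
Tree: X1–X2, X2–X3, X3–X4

No — vertex a appears in no bag.

A tree decomposition must satisfy three properties: every vertex lies in some bag; for every edge, both endpoints lie together in some bag; and for every vertex, the bags containing it form a connected subtree. Here vertex a appears in no bag, so the decomposition is invalid.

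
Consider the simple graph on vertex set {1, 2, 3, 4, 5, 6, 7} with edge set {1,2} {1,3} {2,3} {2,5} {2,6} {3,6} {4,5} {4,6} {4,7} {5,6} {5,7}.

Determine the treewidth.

A width-2 tree decomposition is:
Bags: B1 = {2, 5, 6}  B2 = {2, 3, 6}  B3 = {1, 2, 3}  B4 = {4, 5, 6}  B5 = {4, 5, 7}
Tree: B1–B2, B2–B3, B1–B4, B4–B5
Every bag has size at most 3, so the width is 3 − 1 = 2 and tw(G) ≤ 2. On the other hand G contains the 3-clique {1, 2, 3}. A clique must lie in a single bag of any decomposition, so no decomposition can have width below 2. Hence tw(G) = 2 exactly.

2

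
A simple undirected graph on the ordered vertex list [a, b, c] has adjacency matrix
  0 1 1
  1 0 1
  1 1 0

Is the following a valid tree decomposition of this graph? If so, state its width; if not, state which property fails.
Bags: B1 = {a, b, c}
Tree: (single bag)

Yes; width 2.

Every vertex of G appears in some bag (union = {a, b, c}); every edge is covered by a bag; and for each vertex v the set of bags containing v is connected in the bag tree. The decomposition is therefore valid. The largest bag has 3 vertices, so the width is 2.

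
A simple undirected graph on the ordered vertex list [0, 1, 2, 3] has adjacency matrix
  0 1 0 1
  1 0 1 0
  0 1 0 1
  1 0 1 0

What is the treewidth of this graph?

A width-2 tree decomposition is:
Bags: B1 = {0, 2, 3}  B2 = {0, 1, 2}
Tree: B1–B2
The largest bag has 3 vertices, giving width 2; this decomposition certifies tw(G) ≤ 2. Since 2–3–0–1–2 is a cycle in G, G is not acyclic. Forests are exactly the graphs of treewidth ≤ 1, so tw(G) ≥ 2. Combining the bounds, tw(G) = 2.

2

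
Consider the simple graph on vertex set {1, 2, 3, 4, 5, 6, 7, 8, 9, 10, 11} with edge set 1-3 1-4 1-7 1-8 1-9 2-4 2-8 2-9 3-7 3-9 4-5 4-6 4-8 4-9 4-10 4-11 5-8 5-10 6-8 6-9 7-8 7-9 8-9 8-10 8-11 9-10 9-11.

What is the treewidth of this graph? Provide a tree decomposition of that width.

Treewidth 3.
Bags: B1 = {2, 4, 8, 9}  B2 = {4, 8, 9, 11}  B3 = {1, 4, 8, 9}  B4 = {1, 7, 8, 9}  B5 = {4, 6, 8, 9}  B6 = {4, 8, 9, 10}  B7 = {1, 3, 7, 9}  B8 = {4, 5, 8, 10}
Tree: B1–B2, B2–B3, B3–B4, B3–B5, B2–B6, B4–B7, B6–B8

Each bag holds 4 vertices, so the decomposition has width 3, which upper-bounds the treewidth. On the other hand G contains the 4-clique {1, 4, 8, 9}. A clique must lie in a single bag of any decomposition, so no decomposition can have width below 3. Hence tw(G) = 3 exactly.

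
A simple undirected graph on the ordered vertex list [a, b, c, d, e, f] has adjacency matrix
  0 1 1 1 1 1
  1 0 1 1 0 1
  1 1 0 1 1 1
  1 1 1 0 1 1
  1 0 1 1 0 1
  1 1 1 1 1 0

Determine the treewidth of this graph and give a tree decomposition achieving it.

Treewidth 4.
One optimal decomposition is:
Bags: B1 = {a, c, d, e, f}  B2 = {a, b, c, d, f}
Tree: B1–B2

Every bag has size at most 5, so the width is 5 − 1 = 4 and tw(G) ≤ 4. On the other hand G contains the 5-clique {a, c, d, e, f}. A clique must lie in a single bag of any decomposition, so no decomposition can have width below 4. Hence tw(G) = 4 exactly.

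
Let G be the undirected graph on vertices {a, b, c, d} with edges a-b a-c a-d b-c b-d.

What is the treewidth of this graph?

2

A width-2 tree decomposition is:
Bags: B1 = {a, b, d}  B2 = {a, b, c}
Tree: B1–B2
Every bag has size at most 3, so the width is 3 − 1 = 2 and tw(G) ≤ 2. Conversely, {a, b, d} is a clique of size 3, and the vertices of any clique must share a bag in every tree decomposition; so some bag has ≥ 3 vertices and tw(G) ≥ 2. Combining the bounds, tw(G) = 2.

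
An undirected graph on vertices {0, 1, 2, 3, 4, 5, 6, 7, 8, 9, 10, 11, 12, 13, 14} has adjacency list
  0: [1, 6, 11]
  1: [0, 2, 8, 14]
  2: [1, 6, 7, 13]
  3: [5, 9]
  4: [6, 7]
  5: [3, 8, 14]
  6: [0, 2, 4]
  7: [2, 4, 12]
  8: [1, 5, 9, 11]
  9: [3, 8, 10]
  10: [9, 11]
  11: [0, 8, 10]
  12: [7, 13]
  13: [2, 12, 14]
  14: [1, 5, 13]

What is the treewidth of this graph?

3

A width-3 tree decomposition is:
Bags: B1 = {4, 7, 12, 13}  B2 = {2, 4, 7, 13}  B3 = {2, 4, 6, 13}  B4 = {2, 6, 13, 14}  B5 = {1, 2, 6, 14}  B6 = {0, 1, 6, 14}  B7 = {0, 1, 5, 14}  B8 = {0, 1, 5, 8}  B9 = {0, 5, 8, 11}  B10 = {3, 5, 8, 11}  B11 = {3, 8, 9, 11}  B12 = {3, 9, 10, 11}
Tree: B1–B2, B2–B3, B3–B4, B4–B5, B5–B6, B6–B7, B7–B8, B8–B9, B9–B10, B10–B11, B11–B12
The largest bag has 4 vertices, giving width 3; this decomposition certifies tw(G) ≤ 3. For the lower bound: the 4 vertex sets {4,7,12}, {13}, {2}, {0,1,6,14} are disjoint, each induces a connected subgraph, and every pair is joined by at least one edge of G. Contracting each set to a single vertex therefore yields K_{4} as a minor, and since treewidth is minor-monotone, tw(G) ≥ tw(K_{4}) = 3. Therefore the treewidth is 3.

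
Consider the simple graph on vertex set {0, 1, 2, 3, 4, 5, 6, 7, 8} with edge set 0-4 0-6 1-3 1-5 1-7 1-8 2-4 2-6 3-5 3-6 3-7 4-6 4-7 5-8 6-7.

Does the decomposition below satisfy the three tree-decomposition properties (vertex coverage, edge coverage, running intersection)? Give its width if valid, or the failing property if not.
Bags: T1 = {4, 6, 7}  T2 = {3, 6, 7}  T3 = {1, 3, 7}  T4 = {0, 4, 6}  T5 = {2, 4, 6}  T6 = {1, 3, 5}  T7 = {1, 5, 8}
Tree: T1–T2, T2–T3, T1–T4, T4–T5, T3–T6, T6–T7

Yes; width 2.

Vertex coverage: the bags together contain {0, 1, 2, 3, 4, 5, 6, 7, 8}, the full vertex set. Edge coverage: each edge of G has both endpoints in at least one bag. Running intersection: for every vertex, the bags containing it form a connected subtree. All three properties hold, so this is a valid tree decomposition of width max|bag| − 1 = 2, and hence tw(G) ≤ 2.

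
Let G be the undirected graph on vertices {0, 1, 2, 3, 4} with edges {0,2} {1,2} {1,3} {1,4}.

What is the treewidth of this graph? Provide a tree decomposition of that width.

Treewidth 1.
One optimal decomposition is:
Bags: B1 = {1, 2}  B2 = {1, 4}  B3 = {1, 3}  B4 = {0, 2}
Tree: B1–B2, B1–B3, B1–B4

Each bag holds 2 vertices, so the decomposition has width 1, which upper-bounds the treewidth. G has an edge, so its treewidth is at least 1. The upper and lower bounds meet at 1, so that is the treewidth.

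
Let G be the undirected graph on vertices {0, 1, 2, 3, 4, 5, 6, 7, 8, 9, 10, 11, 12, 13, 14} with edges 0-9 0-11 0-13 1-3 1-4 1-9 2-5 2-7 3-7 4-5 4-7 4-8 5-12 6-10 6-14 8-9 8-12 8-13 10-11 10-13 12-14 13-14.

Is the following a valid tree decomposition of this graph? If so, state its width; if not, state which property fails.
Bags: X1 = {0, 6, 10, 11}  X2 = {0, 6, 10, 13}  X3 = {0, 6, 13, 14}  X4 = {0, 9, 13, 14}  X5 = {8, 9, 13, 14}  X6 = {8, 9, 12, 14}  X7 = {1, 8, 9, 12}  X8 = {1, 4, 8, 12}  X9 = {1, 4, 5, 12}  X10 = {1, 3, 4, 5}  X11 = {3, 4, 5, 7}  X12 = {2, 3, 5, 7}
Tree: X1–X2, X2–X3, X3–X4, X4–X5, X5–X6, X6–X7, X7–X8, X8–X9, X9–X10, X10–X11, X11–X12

Checking the three conditions: (i) the bags cover all of {0, 1, 2, 3, 4, 5, 6, 7, 8, 9, 10, 11, 12, 13, 14}; (ii) for each edge, some bag contains both endpoints; (iii) the bags containing any fixed vertex form a subtree. All hold, so the decomposition is valid with width 4 − 1 = 3.

Yes; width 3.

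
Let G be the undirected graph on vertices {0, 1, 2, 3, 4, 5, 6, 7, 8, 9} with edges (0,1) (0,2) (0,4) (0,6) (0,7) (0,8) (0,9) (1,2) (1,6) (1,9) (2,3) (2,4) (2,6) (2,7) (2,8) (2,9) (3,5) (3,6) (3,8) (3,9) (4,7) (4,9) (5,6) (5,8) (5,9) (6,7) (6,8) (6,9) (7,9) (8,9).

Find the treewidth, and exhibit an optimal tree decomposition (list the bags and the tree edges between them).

Treewidth 4.
One optimal decomposition is:
Bags: B1 = {0, 2, 4, 7, 9}  B2 = {0, 2, 6, 7, 9}  B3 = {0, 2, 6, 8, 9}  B4 = {2, 3, 6, 8, 9}  B5 = {0, 1, 2, 6, 9}  B6 = {3, 5, 6, 8, 9}
Tree: B1–B2, B2–B3, B3–B4, B2–B5, B4–B6

Every bag has size at most 5, so the width is 5 − 1 = 4 and tw(G) ≤ 4. Conversely, {0, 2, 4, 7, 9} is a clique of size 5, and the vertices of any clique must share a bag in every tree decomposition; so some bag has ≥ 5 vertices and tw(G) ≥ 4. The upper and lower bounds meet at 4, so that is the treewidth.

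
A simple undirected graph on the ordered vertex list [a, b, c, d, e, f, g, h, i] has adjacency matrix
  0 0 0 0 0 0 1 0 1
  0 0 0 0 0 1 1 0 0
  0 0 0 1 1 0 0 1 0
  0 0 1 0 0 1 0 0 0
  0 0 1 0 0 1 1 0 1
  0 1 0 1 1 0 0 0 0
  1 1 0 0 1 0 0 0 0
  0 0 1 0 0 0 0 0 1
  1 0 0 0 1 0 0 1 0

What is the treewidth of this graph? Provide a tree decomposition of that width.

Each bag holds 4 vertices, so the decomposition has width 3, which upper-bounds the treewidth. For the lower bound: the 4 vertex sets {b,d,f}, {g}, {e}, {a,c,h,i} are disjoint, each induces a connected subgraph, and every pair is joined by at least one edge of G. Contracting each set to a single vertex therefore yields K_{4} as a minor, and since treewidth is minor-monotone, tw(G) ≥ tw(K_{4}) = 3. Hence tw(G) = 3 exactly.

Treewidth 3.
One optimal decomposition is:
Bags: B1 = {b, d, f, g}  B2 = {d, e, f, g}  B3 = {c, d, e, g}  B4 = {a, c, e, g}  B5 = {a, c, e, i}  B6 = {a, c, h, i}
Tree: B1–B2, B2–B3, B3–B4, B4–B5, B5–B6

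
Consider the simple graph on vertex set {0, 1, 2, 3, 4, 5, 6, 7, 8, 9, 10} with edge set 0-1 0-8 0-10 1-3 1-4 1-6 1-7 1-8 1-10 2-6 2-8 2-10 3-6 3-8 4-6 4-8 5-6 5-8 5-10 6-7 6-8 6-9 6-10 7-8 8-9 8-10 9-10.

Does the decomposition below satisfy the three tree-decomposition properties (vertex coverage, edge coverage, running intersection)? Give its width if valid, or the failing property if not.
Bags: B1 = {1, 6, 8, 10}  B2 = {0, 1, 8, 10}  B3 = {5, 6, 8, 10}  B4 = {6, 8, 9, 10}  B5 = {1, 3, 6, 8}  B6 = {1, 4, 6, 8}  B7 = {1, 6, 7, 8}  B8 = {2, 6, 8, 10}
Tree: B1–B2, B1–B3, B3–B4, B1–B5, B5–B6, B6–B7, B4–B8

Checking the three conditions: (i) the bags cover all of {0, 1, 2, 3, 4, 5, 6, 7, 8, 9, 10}; (ii) for each edge, some bag contains both endpoints; (iii) the bags containing any fixed vertex form a subtree. All hold, so the decomposition is valid with width 4 − 1 = 3.

Yes; width 3.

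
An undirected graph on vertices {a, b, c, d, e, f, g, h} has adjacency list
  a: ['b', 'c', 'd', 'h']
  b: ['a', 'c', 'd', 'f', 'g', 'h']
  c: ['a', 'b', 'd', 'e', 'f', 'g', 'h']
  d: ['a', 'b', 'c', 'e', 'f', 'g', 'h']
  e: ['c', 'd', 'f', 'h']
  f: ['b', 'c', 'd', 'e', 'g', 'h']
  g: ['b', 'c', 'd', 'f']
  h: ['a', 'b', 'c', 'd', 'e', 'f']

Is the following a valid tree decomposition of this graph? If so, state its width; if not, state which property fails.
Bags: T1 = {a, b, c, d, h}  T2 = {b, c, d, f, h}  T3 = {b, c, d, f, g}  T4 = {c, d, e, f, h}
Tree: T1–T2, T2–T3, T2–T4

Vertex coverage: the bags together contain {a, b, c, d, e, f, g, h}, the full vertex set. Edge coverage: each edge of G has both endpoints in at least one bag. Running intersection: for every vertex, the bags containing it form a connected subtree. All three properties hold, so this is a valid tree decomposition of width max|bag| − 1 = 4, and hence tw(G) ≤ 4.

Yes; width 4.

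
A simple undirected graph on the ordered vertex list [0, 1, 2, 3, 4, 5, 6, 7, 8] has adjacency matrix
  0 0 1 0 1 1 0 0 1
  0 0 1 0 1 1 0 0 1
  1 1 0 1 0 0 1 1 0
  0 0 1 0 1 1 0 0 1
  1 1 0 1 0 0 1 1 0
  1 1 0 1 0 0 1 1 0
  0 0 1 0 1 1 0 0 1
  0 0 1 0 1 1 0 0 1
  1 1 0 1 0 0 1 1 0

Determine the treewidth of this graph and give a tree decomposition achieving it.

Every bag has size at most 5, so the width is 5 − 1 = 4 and tw(G) ≤ 4. For the lower bound: the 5 vertex sets {2,6}, {3,4}, {1,5}, {8}, {0} are disjoint, each induces a connected subgraph, and every pair is joined by at least one edge of G. Contracting each set to a single vertex therefore yields K_{5} as a minor, and since treewidth is minor-monotone, tw(G) ≥ tw(K_{5}) = 4. Hence tw(G) = 4 exactly.

Treewidth 4.
Bags: B1 = {2, 4, 5, 6, 8}  B2 = {2, 3, 4, 5, 8}  B3 = {1, 2, 4, 5, 8}  B4 = {0, 2, 4, 5, 8}  B5 = {2, 4, 5, 7, 8}
Tree: B1–B2, B2–B3, B3–B4, B4–B5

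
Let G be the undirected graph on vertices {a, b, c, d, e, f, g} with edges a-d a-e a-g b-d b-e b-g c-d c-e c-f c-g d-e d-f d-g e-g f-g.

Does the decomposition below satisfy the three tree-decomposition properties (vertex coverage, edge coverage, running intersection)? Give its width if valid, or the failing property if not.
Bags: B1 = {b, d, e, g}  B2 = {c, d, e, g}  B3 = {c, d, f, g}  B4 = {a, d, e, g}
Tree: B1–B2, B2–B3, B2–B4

Yes; width 3.

Checking the three conditions: (i) the bags cover all of {a, b, c, d, e, f, g}; (ii) for each edge, some bag contains both endpoints; (iii) the bags containing any fixed vertex form a subtree. All hold, so the decomposition is valid with width 4 − 1 = 3.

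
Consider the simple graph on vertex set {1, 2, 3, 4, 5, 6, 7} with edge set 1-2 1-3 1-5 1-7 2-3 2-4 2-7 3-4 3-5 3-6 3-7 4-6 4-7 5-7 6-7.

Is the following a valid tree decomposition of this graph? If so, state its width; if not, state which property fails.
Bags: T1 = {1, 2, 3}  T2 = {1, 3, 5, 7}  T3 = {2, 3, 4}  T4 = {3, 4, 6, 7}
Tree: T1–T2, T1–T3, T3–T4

A tree decomposition must satisfy three properties: every vertex lies in some bag; for every edge, both endpoints lie together in some bag; and for every vertex, the bags containing it form a connected subtree. Here edge (7,2) lies in no bag, so the decomposition is invalid.

No — edge (7,2) lies in no bag.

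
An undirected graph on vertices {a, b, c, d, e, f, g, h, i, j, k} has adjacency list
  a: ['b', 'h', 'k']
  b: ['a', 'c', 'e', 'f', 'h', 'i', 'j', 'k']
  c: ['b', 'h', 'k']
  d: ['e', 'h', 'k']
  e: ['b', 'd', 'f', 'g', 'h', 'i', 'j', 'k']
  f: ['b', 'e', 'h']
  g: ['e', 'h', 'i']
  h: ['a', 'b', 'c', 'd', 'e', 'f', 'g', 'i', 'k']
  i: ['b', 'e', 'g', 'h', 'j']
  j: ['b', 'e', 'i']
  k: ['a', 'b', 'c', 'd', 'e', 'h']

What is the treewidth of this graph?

3

A width-3 tree decomposition is:
Bags: B1 = {b, e, f, h}  B2 = {b, e, h, k}  B3 = {b, c, h, k}  B4 = {b, e, h, i}  B5 = {a, b, h, k}  B6 = {d, e, h, k}  B7 = {e, g, h, i}  B8 = {b, e, i, j}
Tree: B1–B2, B2–B3, B2–B4, B2–B5, B2–B6, B4–B7, B4–B8
Each bag holds 4 vertices, so the decomposition has width 3, which upper-bounds the treewidth. On the other hand G contains the 4-clique {b, e, i, j}. A clique must lie in a single bag of any decomposition, so no decomposition can have width below 3. Combining the bounds, tw(G) = 3.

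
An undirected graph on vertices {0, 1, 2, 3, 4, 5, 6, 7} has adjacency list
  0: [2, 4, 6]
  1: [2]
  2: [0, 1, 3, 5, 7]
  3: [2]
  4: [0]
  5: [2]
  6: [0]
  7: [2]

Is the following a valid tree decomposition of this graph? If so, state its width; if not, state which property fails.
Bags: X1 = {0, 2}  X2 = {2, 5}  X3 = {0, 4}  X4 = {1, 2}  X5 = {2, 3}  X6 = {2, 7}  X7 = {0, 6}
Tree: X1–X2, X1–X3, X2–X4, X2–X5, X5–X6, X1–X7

Checking the three conditions: (i) the bags cover all of {0, 1, 2, 3, 4, 5, 6, 7}; (ii) for each edge, some bag contains both endpoints; (iii) the bags containing any fixed vertex form a subtree. All hold, so the decomposition is valid with width 2 − 1 = 1.

Yes; width 1.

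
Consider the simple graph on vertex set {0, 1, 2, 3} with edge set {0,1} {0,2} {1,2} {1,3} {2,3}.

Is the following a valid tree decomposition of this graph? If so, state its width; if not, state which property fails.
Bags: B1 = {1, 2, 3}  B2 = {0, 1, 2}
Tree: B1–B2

Yes; width 2.

Every vertex of G appears in some bag (union = {0, 1, 2, 3}); every edge is covered by a bag; and for each vertex v the set of bags containing v is connected in the bag tree. The decomposition is therefore valid. The largest bag has 3 vertices, so the width is 2.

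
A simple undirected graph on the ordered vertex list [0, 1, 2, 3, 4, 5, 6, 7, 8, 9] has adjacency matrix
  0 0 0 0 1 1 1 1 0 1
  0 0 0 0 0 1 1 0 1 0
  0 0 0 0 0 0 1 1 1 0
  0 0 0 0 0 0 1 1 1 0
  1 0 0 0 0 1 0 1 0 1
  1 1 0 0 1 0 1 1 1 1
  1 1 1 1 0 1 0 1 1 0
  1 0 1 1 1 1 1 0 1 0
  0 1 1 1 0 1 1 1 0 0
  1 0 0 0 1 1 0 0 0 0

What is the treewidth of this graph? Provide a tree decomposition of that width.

Every bag has size at most 4, so the width is 4 − 1 = 3 and tw(G) ≤ 3. For the lower bound, the 4 vertices {2, 6, 7, 8} are pairwise adjacent, and any tree decomposition puts a clique entirely inside one bag — forcing width ≥ 3. Therefore the treewidth is 3.

Treewidth 3.
Bags: B1 = {5, 6, 7, 8}  B2 = {0, 5, 6, 7}  B3 = {0, 4, 5, 7}  B4 = {2, 6, 7, 8}  B5 = {3, 6, 7, 8}  B6 = {0, 4, 5, 9}  B7 = {1, 5, 6, 8}
Tree: B1–B2, B2–B3, B1–B4, B4–B5, B3–B6, B1–B7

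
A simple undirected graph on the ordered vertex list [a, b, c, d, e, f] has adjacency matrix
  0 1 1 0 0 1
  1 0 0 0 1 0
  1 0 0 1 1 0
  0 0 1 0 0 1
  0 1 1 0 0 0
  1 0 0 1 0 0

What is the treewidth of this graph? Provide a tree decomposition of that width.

Each bag holds 3 vertices, so the decomposition has width 2, which upper-bounds the treewidth. The edges f–d–c–a–f form a cycle, so G is not a tree and its treewidth is at least 2. The upper and lower bounds meet at 2, so that is the treewidth.

Treewidth 2.
One optimal decomposition is:
Bags: B1 = {a, d, f}  B2 = {a, c, d}  B3 = {a, b, c}  B4 = {b, c, e}
Tree: B1–B2, B2–B3, B3–B4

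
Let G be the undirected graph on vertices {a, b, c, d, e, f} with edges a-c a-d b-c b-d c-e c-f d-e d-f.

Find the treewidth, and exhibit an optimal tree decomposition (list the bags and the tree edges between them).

Each bag holds 3 vertices, so the decomposition has width 2, which upper-bounds the treewidth. The edges f–d–e–c–f form a cycle, so G is not a tree and its treewidth is at least 2. The upper and lower bounds meet at 2, so that is the treewidth.

Treewidth 2.
One optimal decomposition is:
Bags: B1 = {c, d, f}  B2 = {c, d, e}  B3 = {a, c, d}  B4 = {b, c, d}
Tree: B1–B2, B2–B3, B3–B4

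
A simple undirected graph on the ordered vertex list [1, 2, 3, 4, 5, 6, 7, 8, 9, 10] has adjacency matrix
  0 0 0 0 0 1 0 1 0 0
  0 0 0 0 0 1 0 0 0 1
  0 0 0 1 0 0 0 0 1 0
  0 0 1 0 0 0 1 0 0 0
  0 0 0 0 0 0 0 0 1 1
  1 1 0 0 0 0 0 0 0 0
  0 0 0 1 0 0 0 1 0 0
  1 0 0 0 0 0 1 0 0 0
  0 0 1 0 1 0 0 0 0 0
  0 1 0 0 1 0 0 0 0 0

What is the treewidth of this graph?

2

A width-2 tree decomposition is:
Bags: B1 = {3, 5, 9}  B2 = {3, 5, 10}  B3 = {2, 3, 10}  B4 = {2, 3, 6}  B5 = {1, 3, 6}  B6 = {1, 3, 8}  B7 = {3, 7, 8}  B8 = {3, 4, 7}
Tree: B1–B2, B2–B3, B3–B4, B4–B5, B5–B6, B6–B7, B7–B8
Each bag holds 3 vertices, so the decomposition has width 2, which upper-bounds the treewidth. The edges 3–9–5–10–2–6–1–8–7–4–3 form a cycle, so G is not a tree and its treewidth is at least 2. Therefore the treewidth is 2.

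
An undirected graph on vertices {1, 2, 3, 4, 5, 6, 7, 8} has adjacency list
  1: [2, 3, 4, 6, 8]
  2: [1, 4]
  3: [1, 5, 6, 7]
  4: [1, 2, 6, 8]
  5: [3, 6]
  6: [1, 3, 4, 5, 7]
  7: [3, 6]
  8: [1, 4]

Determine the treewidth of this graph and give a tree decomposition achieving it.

The largest bag has 3 vertices, giving width 2; this decomposition certifies tw(G) ≤ 2. Conversely, {1, 3, 6} is a clique of size 3, and the vertices of any clique must share a bag in every tree decomposition; so some bag has ≥ 3 vertices and tw(G) ≥ 2. Combining the bounds, tw(G) = 2.

Treewidth 2.
One optimal decomposition is:
Bags: B1 = {3, 6, 7}  B2 = {1, 3, 6}  B3 = {1, 4, 6}  B4 = {3, 5, 6}  B5 = {1, 4, 8}  B6 = {1, 2, 4}
Tree: B1–B2, B2–B3, B2–B4, B3–B5, B3–B6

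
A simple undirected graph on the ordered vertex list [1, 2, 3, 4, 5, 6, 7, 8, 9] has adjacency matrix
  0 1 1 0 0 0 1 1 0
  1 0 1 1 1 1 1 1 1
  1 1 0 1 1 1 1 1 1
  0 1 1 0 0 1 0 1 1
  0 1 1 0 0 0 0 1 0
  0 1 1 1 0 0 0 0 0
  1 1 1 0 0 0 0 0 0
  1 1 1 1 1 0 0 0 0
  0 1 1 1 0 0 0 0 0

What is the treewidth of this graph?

3

A width-3 tree decomposition is:
Bags: B1 = {1, 2, 3, 8}  B2 = {2, 3, 4, 8}  B3 = {1, 2, 3, 7}  B4 = {2, 3, 5, 8}  B5 = {2, 3, 4, 9}  B6 = {2, 3, 4, 6}
Tree: B1–B2, B1–B3, B2–B4, B2–B5, B5–B6
The largest bag has 4 vertices, giving width 3; this decomposition certifies tw(G) ≤ 3. On the other hand G contains the 4-clique {1, 2, 3, 8}. A clique must lie in a single bag of any decomposition, so no decomposition can have width below 3. The upper and lower bounds meet at 3, so that is the treewidth.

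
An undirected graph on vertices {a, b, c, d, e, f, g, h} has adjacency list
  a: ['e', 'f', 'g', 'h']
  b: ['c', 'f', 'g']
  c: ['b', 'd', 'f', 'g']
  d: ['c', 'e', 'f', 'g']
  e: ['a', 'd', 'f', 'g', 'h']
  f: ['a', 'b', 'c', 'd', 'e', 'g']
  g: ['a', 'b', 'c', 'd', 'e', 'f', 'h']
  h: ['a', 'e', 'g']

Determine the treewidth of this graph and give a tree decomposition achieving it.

Treewidth 3.
Bags: B1 = {c, d, f, g}  B2 = {d, e, f, g}  B3 = {a, e, f, g}  B4 = {b, c, f, g}  B5 = {a, e, g, h}
Tree: B1–B2, B2–B3, B1–B4, B3–B5

The largest bag has 4 vertices, giving width 3; this decomposition certifies tw(G) ≤ 3. Conversely, {a, e, g, h} is a clique of size 4, and the vertices of any clique must share a bag in every tree decomposition; so some bag has ≥ 4 vertices and tw(G) ≥ 3. Hence tw(G) = 3 exactly.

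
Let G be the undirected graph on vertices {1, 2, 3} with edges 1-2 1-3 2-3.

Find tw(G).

A width-2 tree decomposition is:
Bags: B1 = {1, 2, 3}
Tree: (single bag)
A single bag containing all 3 vertices is trivially a valid decomposition of width 2. For the lower bound, the 3 vertices {1, 2, 3} are pairwise adjacent, and any tree decomposition puts a clique entirely inside one bag — forcing width ≥ 2. The upper and lower bounds meet at 2, so that is the treewidth.

2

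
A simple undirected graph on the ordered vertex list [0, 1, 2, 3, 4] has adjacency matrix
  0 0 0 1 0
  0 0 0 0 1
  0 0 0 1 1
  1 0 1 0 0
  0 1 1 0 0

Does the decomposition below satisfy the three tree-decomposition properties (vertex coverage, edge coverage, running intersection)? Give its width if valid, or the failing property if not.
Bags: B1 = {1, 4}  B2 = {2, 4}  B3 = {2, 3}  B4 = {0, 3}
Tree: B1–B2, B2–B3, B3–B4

Checking the three conditions: (i) the bags cover all of {0, 1, 2, 3, 4}; (ii) for each edge, some bag contains both endpoints; (iii) the bags containing any fixed vertex form a subtree. All hold, so the decomposition is valid with width 2 − 1 = 1.

Yes; width 1.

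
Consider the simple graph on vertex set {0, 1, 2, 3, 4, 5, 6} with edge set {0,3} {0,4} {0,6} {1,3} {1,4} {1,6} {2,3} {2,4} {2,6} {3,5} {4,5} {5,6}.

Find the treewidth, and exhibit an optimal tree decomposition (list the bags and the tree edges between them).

Treewidth 3.
One such decomposition:
Bags: B1 = {2, 3, 4, 6}  B2 = {0, 3, 4, 6}  B3 = {1, 3, 4, 6}  B4 = {3, 4, 5, 6}
Tree: B1–B2, B2–B3, B3–B4

Every bag has size at most 4, so the width is 4 − 1 = 3 and tw(G) ≤ 3. For the lower bound: the 4 vertex sets {2,3}, {0,4}, {6}, {1} are disjoint, each induces a connected subgraph, and every pair is joined by at least one edge of G. Contracting each set to a single vertex therefore yields K_{4} as a minor, and since treewidth is minor-monotone, tw(G) ≥ tw(K_{4}) = 3. The upper and lower bounds meet at 3, so that is the treewidth.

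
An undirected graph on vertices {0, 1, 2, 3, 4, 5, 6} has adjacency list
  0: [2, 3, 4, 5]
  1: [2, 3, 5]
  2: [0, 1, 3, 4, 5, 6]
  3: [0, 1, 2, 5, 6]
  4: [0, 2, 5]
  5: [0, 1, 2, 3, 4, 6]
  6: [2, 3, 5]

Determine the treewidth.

A width-3 tree decomposition is:
Bags: B1 = {0, 2, 4, 5}  B2 = {0, 2, 3, 5}  B3 = {2, 3, 5, 6}  B4 = {1, 2, 3, 5}
Tree: B1–B2, B2–B3, B2–B4
The largest bag has 4 vertices, giving width 3; this decomposition certifies tw(G) ≤ 3. Conversely, {0, 2, 3, 5} is a clique of size 4, and the vertices of any clique must share a bag in every tree decomposition; so some bag has ≥ 4 vertices and tw(G) ≥ 3. Therefore the treewidth is 3.

3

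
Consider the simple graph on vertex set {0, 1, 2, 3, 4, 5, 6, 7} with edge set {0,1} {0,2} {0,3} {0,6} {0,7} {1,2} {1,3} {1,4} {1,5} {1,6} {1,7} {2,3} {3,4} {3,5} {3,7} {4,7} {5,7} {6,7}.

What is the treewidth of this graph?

A width-3 tree decomposition is:
Bags: B1 = {0, 1, 6, 7}  B2 = {0, 1, 3, 7}  B3 = {1, 3, 5, 7}  B4 = {0, 1, 2, 3}  B5 = {1, 3, 4, 7}
Tree: B1–B2, B2–B3, B2–B4, B3–B5
Each bag holds 4 vertices, so the decomposition has width 3, which upper-bounds the treewidth. Conversely, {0, 1, 2, 3} is a clique of size 4, and the vertices of any clique must share a bag in every tree decomposition; so some bag has ≥ 4 vertices and tw(G) ≥ 3. The upper and lower bounds meet at 3, so that is the treewidth.

3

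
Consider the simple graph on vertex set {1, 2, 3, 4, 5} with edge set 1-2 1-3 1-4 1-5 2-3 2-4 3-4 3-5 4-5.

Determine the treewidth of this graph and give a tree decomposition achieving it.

Each bag holds 4 vertices, so the decomposition has width 3, which upper-bounds the treewidth. On the other hand G contains the 4-clique {1, 2, 3, 4}. A clique must lie in a single bag of any decomposition, so no decomposition can have width below 3. The upper and lower bounds meet at 3, so that is the treewidth.

Treewidth 3.
One such decomposition:
Bags: B1 = {1, 3, 4, 5}  B2 = {1, 2, 3, 4}
Tree: B1–B2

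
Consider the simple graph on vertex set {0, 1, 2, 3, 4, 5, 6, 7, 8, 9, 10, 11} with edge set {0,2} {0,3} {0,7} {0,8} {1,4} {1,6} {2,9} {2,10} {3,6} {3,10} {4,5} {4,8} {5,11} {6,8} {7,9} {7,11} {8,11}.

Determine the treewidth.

A width-3 tree decomposition is:
Bags: B1 = {1, 4, 5, 11}  B2 = {1, 4, 8, 11}  B3 = {1, 6, 8, 11}  B4 = {6, 7, 8, 11}  B5 = {0, 6, 7, 8}  B6 = {0, 3, 6, 7}  B7 = {0, 3, 7, 9}  B8 = {0, 2, 3, 9}  B9 = {2, 3, 9, 10}
Tree: B1–B2, B2–B3, B3–B4, B4–B5, B5–B6, B6–B7, B7–B8, B8–B9
Every bag has size at most 4, so the width is 4 − 1 = 3 and tw(G) ≤ 3. For the lower bound: the 4 vertex sets {1,4,5}, {11}, {8}, {0,3,6,7} are disjoint, each induces a connected subgraph, and every pair is joined by at least one edge of G. Contracting each set to a single vertex therefore yields K_{4} as a minor, and since treewidth is minor-monotone, tw(G) ≥ tw(K_{4}) = 3. Therefore the treewidth is 3.

3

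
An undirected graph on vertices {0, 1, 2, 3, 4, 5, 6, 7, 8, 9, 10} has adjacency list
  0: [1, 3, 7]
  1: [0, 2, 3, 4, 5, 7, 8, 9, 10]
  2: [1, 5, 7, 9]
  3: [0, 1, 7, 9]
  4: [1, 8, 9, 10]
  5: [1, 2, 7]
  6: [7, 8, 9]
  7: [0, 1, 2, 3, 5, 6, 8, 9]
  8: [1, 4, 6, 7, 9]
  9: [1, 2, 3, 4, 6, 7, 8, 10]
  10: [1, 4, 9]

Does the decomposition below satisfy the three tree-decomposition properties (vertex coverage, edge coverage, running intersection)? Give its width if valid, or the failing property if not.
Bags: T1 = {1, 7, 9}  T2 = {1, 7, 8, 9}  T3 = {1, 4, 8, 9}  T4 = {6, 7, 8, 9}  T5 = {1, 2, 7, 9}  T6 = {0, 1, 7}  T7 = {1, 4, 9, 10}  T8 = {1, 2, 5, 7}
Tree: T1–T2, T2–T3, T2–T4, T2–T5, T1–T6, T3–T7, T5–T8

A tree decomposition must satisfy three properties: every vertex lies in some bag; for every edge, both endpoints lie together in some bag; and for every vertex, the bags containing it form a connected subtree. Here vertex 3 appears in no bag, so the decomposition is invalid.

No — vertex 3 appears in no bag.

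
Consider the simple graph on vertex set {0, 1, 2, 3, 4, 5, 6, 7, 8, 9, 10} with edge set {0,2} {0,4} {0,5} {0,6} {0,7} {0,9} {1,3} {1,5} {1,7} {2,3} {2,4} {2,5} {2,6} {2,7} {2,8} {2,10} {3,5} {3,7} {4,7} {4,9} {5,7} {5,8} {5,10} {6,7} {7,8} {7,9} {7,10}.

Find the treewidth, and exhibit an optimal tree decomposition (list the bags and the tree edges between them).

Treewidth 3.
Bags: B1 = {0, 2, 4, 7}  B2 = {0, 2, 5, 7}  B3 = {2, 5, 7, 10}  B4 = {2, 3, 5, 7}  B5 = {1, 3, 5, 7}  B6 = {2, 5, 7, 8}  B7 = {0, 2, 6, 7}  B8 = {0, 4, 7, 9}
Tree: B1–B2, B2–B3, B2–B4, B4–B5, B2–B6, B1–B7, B1–B8

Every bag has size at most 4, so the width is 4 − 1 = 3 and tw(G) ≤ 3. For the lower bound, the 4 vertices {1, 3, 5, 7} are pairwise adjacent, and any tree decomposition puts a clique entirely inside one bag — forcing width ≥ 3. Therefore the treewidth is 3.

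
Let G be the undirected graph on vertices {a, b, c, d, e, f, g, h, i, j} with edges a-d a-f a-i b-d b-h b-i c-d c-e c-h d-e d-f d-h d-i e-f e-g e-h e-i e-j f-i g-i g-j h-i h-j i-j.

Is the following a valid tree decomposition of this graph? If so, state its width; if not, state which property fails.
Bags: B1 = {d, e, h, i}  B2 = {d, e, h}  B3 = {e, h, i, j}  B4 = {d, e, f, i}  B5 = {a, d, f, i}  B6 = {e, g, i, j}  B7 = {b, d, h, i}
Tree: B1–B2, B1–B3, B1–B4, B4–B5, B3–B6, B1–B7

No — vertex c appears in no bag.

A tree decomposition must satisfy three properties: every vertex lies in some bag; for every edge, both endpoints lie together in some bag; and for every vertex, the bags containing it form a connected subtree. Here vertex c appears in no bag, so the decomposition is invalid.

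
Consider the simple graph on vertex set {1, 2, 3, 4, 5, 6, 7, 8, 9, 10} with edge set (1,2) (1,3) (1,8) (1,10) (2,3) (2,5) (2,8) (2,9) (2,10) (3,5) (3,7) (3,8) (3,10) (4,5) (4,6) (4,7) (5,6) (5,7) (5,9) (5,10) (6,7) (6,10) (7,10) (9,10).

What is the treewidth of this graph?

A width-3 tree decomposition is:
Bags: B1 = {1, 2, 3, 10}  B2 = {2, 3, 5, 10}  B3 = {1, 2, 3, 8}  B4 = {3, 5, 7, 10}  B5 = {2, 5, 9, 10}  B6 = {5, 6, 7, 10}  B7 = {4, 5, 6, 7}
Tree: B1–B2, B1–B3, B2–B4, B2–B5, B4–B6, B6–B7
Every bag has size at most 4, so the width is 4 − 1 = 3 and tw(G) ≤ 3. Conversely, {1, 2, 3, 8} is a clique of size 4, and the vertices of any clique must share a bag in every tree decomposition; so some bag has ≥ 4 vertices and tw(G) ≥ 3. The upper and lower bounds meet at 3, so that is the treewidth.

3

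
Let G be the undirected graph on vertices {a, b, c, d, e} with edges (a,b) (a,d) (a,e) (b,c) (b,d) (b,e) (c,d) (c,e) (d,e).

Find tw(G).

A width-3 tree decomposition is:
Bags: B1 = {a, b, d, e}  B2 = {b, c, d, e}
Tree: B1–B2
Every bag has size at most 4, so the width is 4 − 1 = 3 and tw(G) ≤ 3. On the other hand G contains the 4-clique {b, c, d, e}. A clique must lie in a single bag of any decomposition, so no decomposition can have width below 3. Therefore the treewidth is 3.

3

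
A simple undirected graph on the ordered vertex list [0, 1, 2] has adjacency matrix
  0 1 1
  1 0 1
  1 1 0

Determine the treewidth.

2

A width-2 tree decomposition is:
Bags: B1 = {0, 1, 2}
Tree: (single bag)
With just one bag of size 3, the width is 3 − 1 = 2, so tw(G) ≤ 2. Conversely, {0, 1, 2} is a clique of size 3, and the vertices of any clique must share a bag in every tree decomposition; so some bag has ≥ 3 vertices and tw(G) ≥ 2. Combining the bounds, tw(G) = 2.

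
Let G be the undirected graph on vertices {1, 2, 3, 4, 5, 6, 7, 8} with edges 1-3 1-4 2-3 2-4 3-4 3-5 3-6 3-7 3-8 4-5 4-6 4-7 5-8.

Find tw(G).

A width-2 tree decomposition is:
Bags: B1 = {3, 4, 6}  B2 = {1, 3, 4}  B3 = {3, 4, 5}  B4 = {3, 4, 7}  B5 = {3, 5, 8}  B6 = {2, 3, 4}
Tree: B1–B2, B2–B3, B2–B4, B3–B5, B3–B6
Every bag has size at most 3, so the width is 3 − 1 = 2 and tw(G) ≤ 2. On the other hand G contains the 3-clique {3, 5, 8}. A clique must lie in a single bag of any decomposition, so no decomposition can have width below 2. Therefore the treewidth is 2.

2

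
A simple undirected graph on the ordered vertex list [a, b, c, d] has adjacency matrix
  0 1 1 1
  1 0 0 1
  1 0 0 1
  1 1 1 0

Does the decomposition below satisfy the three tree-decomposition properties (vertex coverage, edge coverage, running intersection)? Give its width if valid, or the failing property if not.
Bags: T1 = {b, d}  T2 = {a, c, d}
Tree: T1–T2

No — edge (a,b) lies in no bag.

A tree decomposition must satisfy three properties: every vertex lies in some bag; for every edge, both endpoints lie together in some bag; and for every vertex, the bags containing it form a connected subtree. Here edge (a,b) lies in no bag, so the decomposition is invalid.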